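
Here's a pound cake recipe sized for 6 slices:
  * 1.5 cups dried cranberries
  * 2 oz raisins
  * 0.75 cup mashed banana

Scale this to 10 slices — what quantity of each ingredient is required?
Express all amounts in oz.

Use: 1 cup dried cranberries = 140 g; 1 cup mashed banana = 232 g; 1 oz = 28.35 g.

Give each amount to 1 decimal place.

dried cranberries: 12.3 oz; raisins: 3.3 oz; mashed banana: 10.2 oz

Scaling factor: 10/6 = 5/3.
dried cranberries: 1.5 cup × 5/3 × 140 g/cup ÷ 28.35 g/oz ≈ 12.3 oz
raisins: 2 oz × 5/3 ≈ 3.3 oz
mashed banana: 0.75 cup × 5/3 × 232 g/cup ÷ 28.35 g/oz ≈ 10.2 oz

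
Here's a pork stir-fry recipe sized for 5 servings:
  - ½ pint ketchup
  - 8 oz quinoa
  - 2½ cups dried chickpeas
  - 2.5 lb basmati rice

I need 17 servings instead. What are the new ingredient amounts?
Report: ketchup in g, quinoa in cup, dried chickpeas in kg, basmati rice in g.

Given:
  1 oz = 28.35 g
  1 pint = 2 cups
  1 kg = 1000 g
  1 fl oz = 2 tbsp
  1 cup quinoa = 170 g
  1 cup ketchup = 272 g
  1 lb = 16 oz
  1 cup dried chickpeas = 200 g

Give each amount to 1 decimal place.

ketchup: 924.8 g; quinoa: 4.5 cup; dried chickpeas: 1.7 kg; basmati rice: 3855.6 g

Scaling factor: 17/5 = 3.4.
ketchup: 0.5 pint × 17/5 × 2 cup/pint × 272 g/cup = 924.8 g
quinoa: 8 oz × 17/5 × 28.35 g/oz ÷ 170 g/cup ≈ 4.5 cup
dried chickpeas: 2.5 cup × 17/5 × 200 g/cup ÷ 1000 g/kg = 1.7 kg
basmati rice: 2.5 lb × 17/5 × 16 oz/lb × 28.35 g/oz = 3855.6 g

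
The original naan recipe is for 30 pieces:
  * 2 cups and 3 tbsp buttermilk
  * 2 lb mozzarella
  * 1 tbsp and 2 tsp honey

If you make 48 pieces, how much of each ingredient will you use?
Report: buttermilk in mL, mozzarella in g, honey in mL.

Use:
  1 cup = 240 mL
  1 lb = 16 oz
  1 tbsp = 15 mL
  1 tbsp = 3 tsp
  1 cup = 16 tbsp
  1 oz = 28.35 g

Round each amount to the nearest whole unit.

buttermilk: 840 mL; mozzarella: 1452 g; honey: 40 mL

Scaling factor: 48/30 = 8/5 = 1.6.
buttermilk: (2 cup + 3 tbsp = 2.1875 cup) × 8/5 × 240 mL/cup = 840 mL
mozzarella: 2 lb × 8/5 × 16 oz/lb × 28.35 g/oz ≈ 1452 g
honey: (1 tbsp + 2 tsp = 5/3 tbsp) × 8/5 × 15 mL/tbsp = 40 mL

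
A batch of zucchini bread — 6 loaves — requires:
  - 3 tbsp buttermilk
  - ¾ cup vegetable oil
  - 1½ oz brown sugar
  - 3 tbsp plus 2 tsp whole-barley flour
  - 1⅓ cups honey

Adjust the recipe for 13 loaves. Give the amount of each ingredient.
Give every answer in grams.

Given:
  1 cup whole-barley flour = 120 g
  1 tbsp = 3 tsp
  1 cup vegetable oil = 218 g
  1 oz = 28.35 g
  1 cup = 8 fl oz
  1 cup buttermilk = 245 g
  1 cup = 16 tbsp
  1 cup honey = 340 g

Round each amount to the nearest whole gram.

buttermilk: 100 g; vegetable oil: 354 g; brown sugar: 92 g; whole-barley flour: 60 g; honey: 982 g

Scaling factor: 13/6.
buttermilk: 3 tbsp × 13/6 ÷ 16 tbsp/cup × 245 g/cup ≈ 100 g
vegetable oil: 0.75 cup × 13/6 × 218 g/cup ≈ 354 g
brown sugar: 1.5 oz × 13/6 × 28.35 g/oz ≈ 92 g
whole-barley flour: (3 tbsp + 2 tsp = 11/3 tbsp) × 13/6 ÷ 16 tbsp/cup × 120 g/cup ≈ 60 g
honey: 4/3 cup × 13/6 × 340 g/cup ≈ 982 g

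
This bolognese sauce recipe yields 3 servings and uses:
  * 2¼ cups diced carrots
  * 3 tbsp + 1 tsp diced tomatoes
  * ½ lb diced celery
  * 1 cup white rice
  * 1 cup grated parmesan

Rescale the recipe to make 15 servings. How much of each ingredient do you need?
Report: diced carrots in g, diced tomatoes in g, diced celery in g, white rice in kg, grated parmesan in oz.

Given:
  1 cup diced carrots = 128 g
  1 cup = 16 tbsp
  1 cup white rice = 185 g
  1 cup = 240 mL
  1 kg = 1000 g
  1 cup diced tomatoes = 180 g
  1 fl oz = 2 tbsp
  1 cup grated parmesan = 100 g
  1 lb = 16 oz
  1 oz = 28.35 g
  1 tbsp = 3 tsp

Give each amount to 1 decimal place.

Scaling factor: 15/3 = 5.
diced carrots: 2.25 cup × 5 × 128 g/cup = 1440.0 g
diced tomatoes: (3 tbsp + 1 tsp = 10/3 tbsp) × 5 ÷ 16 tbsp/cup × 180 g/cup = 187.5 g
diced celery: 0.5 lb × 5 × 16 oz/lb × 28.35 g/oz = 1134.0 g
white rice: 1 cup × 5 × 185 g/cup ÷ 1000 g/kg ≈ 0.9 kg
grated parmesan: 1 cup × 5 × 100 g/cup ÷ 28.35 g/oz ≈ 17.6 oz

diced carrots: 1440.0 g; diced tomatoes: 187.5 g; diced celery: 1134.0 g; white rice: 0.9 kg; grated parmesan: 17.6 oz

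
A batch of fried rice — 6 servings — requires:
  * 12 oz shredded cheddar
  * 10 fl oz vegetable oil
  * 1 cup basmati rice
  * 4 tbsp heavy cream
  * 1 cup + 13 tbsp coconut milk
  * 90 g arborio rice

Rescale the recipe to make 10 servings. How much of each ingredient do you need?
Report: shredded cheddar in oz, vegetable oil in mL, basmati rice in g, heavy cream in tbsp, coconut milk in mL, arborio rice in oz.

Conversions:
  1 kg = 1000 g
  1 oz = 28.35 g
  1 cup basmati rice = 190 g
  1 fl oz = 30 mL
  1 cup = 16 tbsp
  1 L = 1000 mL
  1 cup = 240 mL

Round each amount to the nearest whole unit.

shredded cheddar: 20 oz; vegetable oil: 500 mL; basmati rice: 317 g; heavy cream: 7 tbsp; coconut milk: 725 mL; arborio rice: 5 oz

Scaling factor: 10/6 = 5/3.
shredded cheddar: 12 oz × 5/3 = 20 oz
vegetable oil: 10 fl oz × 5/3 × 30 mL/fl oz = 500 mL
basmati rice: 1 cup × 5/3 × 190 g/cup ≈ 317 g
heavy cream: 4 tbsp × 5/3 ≈ 7 tbsp
coconut milk: (1 cup + 13 tbsp = 1.8125 cup) × 5/3 × 240 mL/cup = 725 mL
arborio rice: 90 g × 5/3 ÷ 28.35 g/oz ≈ 5 oz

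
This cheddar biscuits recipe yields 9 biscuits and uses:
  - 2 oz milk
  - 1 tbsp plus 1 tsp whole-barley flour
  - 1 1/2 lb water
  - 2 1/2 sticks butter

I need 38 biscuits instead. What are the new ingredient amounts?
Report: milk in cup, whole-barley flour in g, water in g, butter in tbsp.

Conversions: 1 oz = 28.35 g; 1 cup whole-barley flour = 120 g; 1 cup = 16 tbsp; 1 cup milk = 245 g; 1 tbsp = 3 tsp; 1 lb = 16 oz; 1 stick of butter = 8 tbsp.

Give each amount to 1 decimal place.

milk: 1.0 cup; whole-barley flour: 42.2 g; water: 2872.8 g; butter: 84.4 tbsp

Scaling factor: 38/9.
milk: 2 oz × 38/9 × 28.35 g/oz ÷ 245 g/cup ≈ 1.0 cup
whole-barley flour: (1 tbsp + 1 tsp = 4/3 tbsp) × 38/9 ÷ 16 tbsp/cup × 120 g/cup ≈ 42.2 g
water: 1.5 lb × 38/9 × 16 oz/lb × 28.35 g/oz = 2872.8 g
butter: 2.5 stick × 38/9 × 8 tbsp/stick ≈ 84.4 tbsp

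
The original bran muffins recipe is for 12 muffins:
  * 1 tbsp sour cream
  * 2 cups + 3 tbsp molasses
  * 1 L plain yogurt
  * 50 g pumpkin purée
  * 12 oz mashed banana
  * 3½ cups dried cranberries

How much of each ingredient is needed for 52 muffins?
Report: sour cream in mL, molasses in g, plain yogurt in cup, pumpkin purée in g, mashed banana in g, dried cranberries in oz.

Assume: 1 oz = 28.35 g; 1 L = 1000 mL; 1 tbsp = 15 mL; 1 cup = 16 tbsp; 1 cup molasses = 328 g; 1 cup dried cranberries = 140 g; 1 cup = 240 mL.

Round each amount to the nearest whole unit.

sour cream: 65 mL; molasses: 3109 g; plain yogurt: 18 cup; pumpkin purée: 217 g; mashed banana: 1474 g; dried cranberries: 75 oz

Scaling factor: 52/12 = 13/3.
sour cream: 1 tbsp × 13/3 × 15 mL/tbsp = 65 mL
molasses: (2 cup + 3 tbsp = 2.1875 cup) × 13/3 × 328 g/cup ≈ 3109 g
plain yogurt: 1 L × 13/3 × 1000 mL/L ÷ 240 mL/cup ≈ 18 cup
pumpkin purée: 50 g × 13/3 ≈ 217 g
mashed banana: 12 oz × 13/3 × 28.35 g/oz ≈ 1474 g
dried cranberries: 3.5 cup × 13/3 × 140 g/cup ÷ 28.35 g/oz ≈ 75 oz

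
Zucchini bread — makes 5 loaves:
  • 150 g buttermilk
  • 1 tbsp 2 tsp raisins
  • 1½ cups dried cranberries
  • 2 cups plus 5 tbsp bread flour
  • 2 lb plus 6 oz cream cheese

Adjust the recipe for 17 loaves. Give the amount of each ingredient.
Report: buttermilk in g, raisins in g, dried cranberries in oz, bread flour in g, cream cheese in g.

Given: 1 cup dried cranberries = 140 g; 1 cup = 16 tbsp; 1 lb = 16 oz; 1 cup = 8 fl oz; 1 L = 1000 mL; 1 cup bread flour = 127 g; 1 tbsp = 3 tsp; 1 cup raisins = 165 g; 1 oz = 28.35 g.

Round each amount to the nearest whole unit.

Scaling factor: 17/5 = 3.4.
buttermilk: 150 g × 17/5 = 510 g
raisins: (1 tbsp + 2 tsp = 5/3 tbsp) × 17/5 ÷ 16 tbsp/cup × 165 g/cup ≈ 58 g
dried cranberries: 1.5 cup × 17/5 × 140 g/cup ÷ 28.35 g/oz ≈ 25 oz
bread flour: (2 cup + 5 tbsp = 2.3125 cup) × 17/5 × 127 g/cup ≈ 999 g
cream cheese: (2 lb + 6 oz = 2.375 lb) × 17/5 × 16 oz/lb × 28.35 g/oz ≈ 3663 g

buttermilk: 510 g; raisins: 58 g; dried cranberries: 25 oz; bread flour: 999 g; cream cheese: 3663 g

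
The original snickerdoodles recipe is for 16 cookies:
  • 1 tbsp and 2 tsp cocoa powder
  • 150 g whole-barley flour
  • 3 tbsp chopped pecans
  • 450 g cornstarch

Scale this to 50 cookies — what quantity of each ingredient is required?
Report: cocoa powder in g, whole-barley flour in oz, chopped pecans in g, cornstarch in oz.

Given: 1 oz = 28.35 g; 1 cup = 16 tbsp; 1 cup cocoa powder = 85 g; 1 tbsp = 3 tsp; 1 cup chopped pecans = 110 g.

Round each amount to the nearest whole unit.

Scaling factor: 50/16 = 25/8 = 3.125.
cocoa powder: (1 tbsp + 2 tsp = 5/3 tbsp) × 25/8 ÷ 16 tbsp/cup × 85 g/cup ≈ 28 g
whole-barley flour: 150 g × 25/8 ÷ 28.35 g/oz ≈ 17 oz
chopped pecans: 3 tbsp × 25/8 ÷ 16 tbsp/cup × 110 g/cup ≈ 64 g
cornstarch: 450 g × 25/8 ÷ 28.35 g/oz ≈ 50 oz

cocoa powder: 28 g; whole-barley flour: 17 oz; chopped pecans: 64 g; cornstarch: 50 oz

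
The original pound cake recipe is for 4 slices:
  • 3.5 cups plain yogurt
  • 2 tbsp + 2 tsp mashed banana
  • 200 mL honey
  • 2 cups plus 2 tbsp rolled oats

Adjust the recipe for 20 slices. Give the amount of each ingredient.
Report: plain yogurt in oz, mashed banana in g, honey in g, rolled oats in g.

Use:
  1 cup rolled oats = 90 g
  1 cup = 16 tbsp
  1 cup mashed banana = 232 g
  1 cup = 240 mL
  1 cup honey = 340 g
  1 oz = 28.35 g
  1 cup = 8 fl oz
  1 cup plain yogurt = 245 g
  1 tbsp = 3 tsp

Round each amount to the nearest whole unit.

plain yogurt: 151 oz; mashed banana: 193 g; honey: 1417 g; rolled oats: 956 g

Scaling factor: 20/4 = 5.
plain yogurt: 3.5 cup × 5 × 245 g/cup ÷ 28.35 g/oz ≈ 151 oz
mashed banana: (2 tbsp + 2 tsp = 8/3 tbsp) × 5 ÷ 16 tbsp/cup × 232 g/cup ≈ 193 g
honey: 200 mL × 5 ÷ 240 mL/cup × 340 g/cup ≈ 1417 g
rolled oats: (2 cup + 2 tbsp = 2.125 cup) × 5 × 90 g/cup ≈ 956 g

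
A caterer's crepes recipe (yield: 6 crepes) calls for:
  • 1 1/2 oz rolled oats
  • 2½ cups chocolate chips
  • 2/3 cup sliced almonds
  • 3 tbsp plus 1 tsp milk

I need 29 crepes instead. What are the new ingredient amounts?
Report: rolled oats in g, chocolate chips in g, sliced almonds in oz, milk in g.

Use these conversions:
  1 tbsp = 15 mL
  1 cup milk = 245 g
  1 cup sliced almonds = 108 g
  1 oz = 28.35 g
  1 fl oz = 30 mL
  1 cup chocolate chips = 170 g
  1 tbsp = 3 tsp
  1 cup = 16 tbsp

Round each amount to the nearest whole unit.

rolled oats: 206 g; chocolate chips: 2054 g; sliced almonds: 12 oz; milk: 247 g

Scaling factor: 29/6.
rolled oats: 1.5 oz × 29/6 × 28.35 g/oz ≈ 206 g
chocolate chips: 2.5 cup × 29/6 × 170 g/cup ≈ 2054 g
sliced almonds: 2/3 cup × 29/6 × 108 g/cup ÷ 28.35 g/oz ≈ 12 oz
milk: (3 tbsp + 1 tsp = 10/3 tbsp) × 29/6 ÷ 16 tbsp/cup × 245 g/cup ≈ 247 g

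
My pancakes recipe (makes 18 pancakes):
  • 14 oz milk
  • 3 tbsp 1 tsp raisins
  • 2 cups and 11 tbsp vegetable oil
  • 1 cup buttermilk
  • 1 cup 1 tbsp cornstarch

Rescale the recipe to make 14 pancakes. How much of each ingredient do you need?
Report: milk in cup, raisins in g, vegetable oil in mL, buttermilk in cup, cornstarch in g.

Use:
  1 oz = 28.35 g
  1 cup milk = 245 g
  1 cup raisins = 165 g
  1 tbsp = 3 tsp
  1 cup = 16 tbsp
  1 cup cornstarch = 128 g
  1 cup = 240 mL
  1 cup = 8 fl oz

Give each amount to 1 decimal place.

Scaling factor: 14/18 = 7/9.
milk: 14 oz × 7/9 × 28.35 g/oz ÷ 245 g/cup ≈ 1.3 cup
raisins: (3 tbsp + 1 tsp = 10/3 tbsp) × 7/9 ÷ 16 tbsp/cup × 165 g/cup ≈ 26.7 g
vegetable oil: (2 cup + 11 tbsp = 2.6875 cup) × 7/9 × 240 mL/cup ≈ 501.7 mL
buttermilk: 1 cup × 7/9 ≈ 0.8 cup
cornstarch: (1 cup + 1 tbsp = 1.0625 cup) × 7/9 × 128 g/cup ≈ 105.8 g

milk: 1.3 cup; raisins: 26.7 g; vegetable oil: 501.7 mL; buttermilk: 0.8 cup; cornstarch: 105.8 g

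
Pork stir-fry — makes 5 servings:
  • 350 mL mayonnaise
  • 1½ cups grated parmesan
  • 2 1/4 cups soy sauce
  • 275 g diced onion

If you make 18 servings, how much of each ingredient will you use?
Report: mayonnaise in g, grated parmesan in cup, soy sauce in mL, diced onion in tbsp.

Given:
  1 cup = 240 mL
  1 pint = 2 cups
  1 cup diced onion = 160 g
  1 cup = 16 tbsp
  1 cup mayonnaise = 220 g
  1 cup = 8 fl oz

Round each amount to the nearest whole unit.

Scaling factor: 18/5 = 3.6.
mayonnaise: 350 mL × 18/5 ÷ 240 mL/cup × 220 g/cup = 1155 g
grated parmesan: 1.5 cup × 18/5 ≈ 5 cup
soy sauce: 2.25 cup × 18/5 × 240 mL/cup = 1944 mL
diced onion: 275 g × 18/5 ÷ 160 g/cup × 16 tbsp/cup = 99 tbsp

mayonnaise: 1155 g; grated parmesan: 5 cup; soy sauce: 1944 mL; diced onion: 99 tbsp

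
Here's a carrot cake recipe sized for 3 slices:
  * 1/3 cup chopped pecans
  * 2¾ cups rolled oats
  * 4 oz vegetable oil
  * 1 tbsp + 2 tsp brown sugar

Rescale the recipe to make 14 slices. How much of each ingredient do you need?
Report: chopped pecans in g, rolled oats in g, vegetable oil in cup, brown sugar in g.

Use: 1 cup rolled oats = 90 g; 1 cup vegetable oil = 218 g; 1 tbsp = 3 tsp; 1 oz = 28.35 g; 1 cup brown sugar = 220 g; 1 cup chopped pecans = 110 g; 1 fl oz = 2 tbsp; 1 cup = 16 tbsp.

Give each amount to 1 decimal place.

Scaling factor: 14/3.
chopped pecans: 1/3 cup × 14/3 × 110 g/cup ≈ 171.1 g
rolled oats: 2.75 cup × 14/3 × 90 g/cup = 1155.0 g
vegetable oil: 4 oz × 14/3 × 28.35 g/oz ÷ 218 g/cup ≈ 2.4 cup
brown sugar: (1 tbsp + 2 tsp = 5/3 tbsp) × 14/3 ÷ 16 tbsp/cup × 220 g/cup ≈ 106.9 g

chopped pecans: 171.1 g; rolled oats: 1155.0 g; vegetable oil: 2.4 cup; brown sugar: 106.9 g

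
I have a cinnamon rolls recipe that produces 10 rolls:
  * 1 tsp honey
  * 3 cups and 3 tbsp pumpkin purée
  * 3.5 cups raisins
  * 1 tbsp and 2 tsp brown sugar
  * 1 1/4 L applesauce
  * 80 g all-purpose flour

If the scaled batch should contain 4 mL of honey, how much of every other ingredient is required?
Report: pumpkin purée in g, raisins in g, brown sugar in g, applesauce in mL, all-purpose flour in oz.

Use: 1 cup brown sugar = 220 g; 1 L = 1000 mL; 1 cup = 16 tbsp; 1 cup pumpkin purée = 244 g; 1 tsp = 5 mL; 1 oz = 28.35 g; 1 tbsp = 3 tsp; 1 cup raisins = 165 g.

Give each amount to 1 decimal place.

pumpkin purée: 622.2 g; raisins: 462.0 g; brown sugar: 18.3 g; applesauce: 1000.0 mL; all-purpose flour: 2.3 oz

The original recipe has 5 mL of honey, so the scaling factor is 4 ÷ 5 = 4/5 = 0.8.
pumpkin purée: (3 cup + 3 tbsp = 3.1875 cup) × 4/5 × 244 g/cup = 622.2 g
raisins: 3.5 cup × 4/5 × 165 g/cup = 462.0 g
brown sugar: (1 tbsp + 2 tsp = 5/3 tbsp) × 4/5 ÷ 16 tbsp/cup × 220 g/cup ≈ 18.3 g
applesauce: 1.25 L × 4/5 × 1000 mL/L = 1000.0 mL
all-purpose flour: 80 g × 4/5 ÷ 28.35 g/oz ≈ 2.3 oz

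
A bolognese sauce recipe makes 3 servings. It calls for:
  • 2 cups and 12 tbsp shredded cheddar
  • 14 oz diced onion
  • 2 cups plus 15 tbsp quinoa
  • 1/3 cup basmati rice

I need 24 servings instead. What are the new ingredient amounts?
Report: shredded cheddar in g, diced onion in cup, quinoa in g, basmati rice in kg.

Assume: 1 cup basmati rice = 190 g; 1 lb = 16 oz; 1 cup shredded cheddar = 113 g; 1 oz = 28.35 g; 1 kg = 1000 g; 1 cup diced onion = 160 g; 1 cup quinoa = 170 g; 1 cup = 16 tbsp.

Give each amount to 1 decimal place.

shredded cheddar: 2486.0 g; diced onion: 19.8 cup; quinoa: 3995.0 g; basmati rice: 0.5 kg

Scaling factor: 24/3 = 8.
shredded cheddar: (2 cup + 12 tbsp = 2.75 cup) × 8 × 113 g/cup = 2486.0 g
diced onion: 14 oz × 8 × 28.35 g/oz ÷ 160 g/cup ≈ 19.8 cup
quinoa: (2 cup + 15 tbsp = 2.9375 cup) × 8 × 170 g/cup = 3995.0 g
basmati rice: 1/3 cup × 8 × 190 g/cup ÷ 1000 g/kg ≈ 0.5 kg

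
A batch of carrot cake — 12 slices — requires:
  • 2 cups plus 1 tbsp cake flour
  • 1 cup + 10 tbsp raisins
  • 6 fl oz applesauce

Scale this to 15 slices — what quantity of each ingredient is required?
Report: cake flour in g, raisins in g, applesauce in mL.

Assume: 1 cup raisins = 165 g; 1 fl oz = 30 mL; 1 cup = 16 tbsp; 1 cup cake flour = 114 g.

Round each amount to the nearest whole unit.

cake flour: 294 g; raisins: 335 g; applesauce: 225 mL

Scaling factor: 15/12 = 5/4 = 1.25.
cake flour: (2 cup + 1 tbsp = 2.0625 cup) × 5/4 × 114 g/cup ≈ 294 g
raisins: (1 cup + 10 tbsp = 1.625 cup) × 5/4 × 165 g/cup ≈ 335 g
applesauce: 6 fl oz × 5/4 × 30 mL/fl oz = 225 mL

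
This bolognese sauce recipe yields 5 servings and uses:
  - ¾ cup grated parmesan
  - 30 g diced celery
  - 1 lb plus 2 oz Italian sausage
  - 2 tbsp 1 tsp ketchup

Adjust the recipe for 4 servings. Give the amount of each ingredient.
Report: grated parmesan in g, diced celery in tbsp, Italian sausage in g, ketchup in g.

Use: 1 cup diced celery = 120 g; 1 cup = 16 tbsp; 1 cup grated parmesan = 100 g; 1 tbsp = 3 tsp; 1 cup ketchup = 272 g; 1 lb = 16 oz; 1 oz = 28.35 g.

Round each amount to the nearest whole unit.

Scaling factor: 4/5 = 0.8.
grated parmesan: 0.75 cup × 4/5 × 100 g/cup = 60 g
diced celery: 30 g × 4/5 ÷ 120 g/cup × 16 tbsp/cup ≈ 3 tbsp
Italian sausage: (1 lb + 2 oz = 1.125 lb) × 4/5 × 16 oz/lb × 28.35 g/oz ≈ 408 g
ketchup: (2 tbsp + 1 tsp = 7/3 tbsp) × 4/5 ÷ 16 tbsp/cup × 272 g/cup ≈ 32 g

grated parmesan: 60 g; diced celery: 3 tbsp; Italian sausage: 408 g; ketchup: 32 g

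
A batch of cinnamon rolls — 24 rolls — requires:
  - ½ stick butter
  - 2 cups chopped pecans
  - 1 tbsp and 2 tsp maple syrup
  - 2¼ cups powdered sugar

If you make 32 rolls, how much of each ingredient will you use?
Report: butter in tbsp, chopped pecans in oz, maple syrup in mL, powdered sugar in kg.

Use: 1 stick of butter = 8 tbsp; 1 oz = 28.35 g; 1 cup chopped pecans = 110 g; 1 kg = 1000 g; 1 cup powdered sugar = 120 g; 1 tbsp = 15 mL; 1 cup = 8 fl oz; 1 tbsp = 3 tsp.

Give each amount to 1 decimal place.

Scaling factor: 32/24 = 4/3.
butter: 0.5 stick × 4/3 × 8 tbsp/stick ≈ 5.3 tbsp
chopped pecans: 2 cup × 4/3 × 110 g/cup ÷ 28.35 g/oz ≈ 10.3 oz
maple syrup: (1 tbsp + 2 tsp = 5/3 tbsp) × 4/3 × 15 mL/tbsp ≈ 33.3 mL
powdered sugar: 2.25 cup × 4/3 × 120 g/cup ÷ 1000 g/kg ≈ 0.4 kg

butter: 5.3 tbsp; chopped pecans: 10.3 oz; maple syrup: 33.3 mL; powdered sugar: 0.4 kg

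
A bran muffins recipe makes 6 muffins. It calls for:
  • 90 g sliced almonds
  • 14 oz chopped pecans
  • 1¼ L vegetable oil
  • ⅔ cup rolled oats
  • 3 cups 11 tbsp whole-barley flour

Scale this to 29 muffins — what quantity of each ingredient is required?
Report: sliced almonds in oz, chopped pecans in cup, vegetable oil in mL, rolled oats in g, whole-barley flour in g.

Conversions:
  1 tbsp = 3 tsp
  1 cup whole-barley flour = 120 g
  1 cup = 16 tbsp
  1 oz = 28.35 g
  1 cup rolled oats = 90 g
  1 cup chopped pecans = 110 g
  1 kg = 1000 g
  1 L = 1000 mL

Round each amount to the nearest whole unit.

Scaling factor: 29/6.
sliced almonds: 90 g × 29/6 ÷ 28.35 g/oz ≈ 15 oz
chopped pecans: 14 oz × 29/6 × 28.35 g/oz ÷ 110 g/cup ≈ 17 cup
vegetable oil: 1.25 L × 29/6 × 1000 mL/L ≈ 6042 mL
rolled oats: 2/3 cup × 29/6 × 90 g/cup = 290 g
whole-barley flour: (3 cup + 11 tbsp = 3.6875 cup) × 29/6 × 120 g/cup ≈ 2139 g

sliced almonds: 15 oz; chopped pecans: 17 cup; vegetable oil: 6042 mL; rolled oats: 290 g; whole-barley flour: 2139 g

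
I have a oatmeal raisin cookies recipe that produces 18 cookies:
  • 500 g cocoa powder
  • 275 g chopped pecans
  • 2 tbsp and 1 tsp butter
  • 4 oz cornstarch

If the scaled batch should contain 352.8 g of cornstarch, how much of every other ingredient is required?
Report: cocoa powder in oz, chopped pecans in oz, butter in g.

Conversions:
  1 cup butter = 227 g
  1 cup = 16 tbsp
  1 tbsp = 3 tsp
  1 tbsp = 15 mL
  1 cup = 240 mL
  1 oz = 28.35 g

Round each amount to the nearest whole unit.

The original recipe has 113.4 g of cornstarch, so the scaling factor is 352.8 ÷ 113.4 = 28/9.
cocoa powder: 500 g × 28/9 ÷ 28.35 g/oz ≈ 55 oz
chopped pecans: 275 g × 28/9 ÷ 28.35 g/oz ≈ 30 oz
butter: (2 tbsp + 1 tsp = 7/3 tbsp) × 28/9 ÷ 16 tbsp/cup × 227 g/cup ≈ 103 g

cocoa powder: 55 oz; chopped pecans: 30 oz; butter: 103 g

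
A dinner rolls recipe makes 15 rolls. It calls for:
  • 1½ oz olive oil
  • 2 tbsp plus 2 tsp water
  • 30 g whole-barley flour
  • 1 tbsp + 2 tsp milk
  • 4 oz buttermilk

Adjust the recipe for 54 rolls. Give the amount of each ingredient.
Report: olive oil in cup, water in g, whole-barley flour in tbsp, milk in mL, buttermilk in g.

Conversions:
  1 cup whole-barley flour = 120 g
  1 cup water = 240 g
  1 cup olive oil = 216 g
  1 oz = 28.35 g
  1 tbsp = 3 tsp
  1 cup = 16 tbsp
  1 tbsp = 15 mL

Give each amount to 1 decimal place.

olive oil: 0.7 cup; water: 144.0 g; whole-barley flour: 14.4 tbsp; milk: 90.0 mL; buttermilk: 408.2 g

Scaling factor: 54/15 = 18/5 = 3.6.
olive oil: 1.5 oz × 18/5 × 28.35 g/oz ÷ 216 g/cup ≈ 0.7 cup
water: (2 tbsp + 2 tsp = 8/3 tbsp) × 18/5 ÷ 16 tbsp/cup × 240 g/cup = 144.0 g
whole-barley flour: 30 g × 18/5 ÷ 120 g/cup × 16 tbsp/cup = 14.4 tbsp
milk: (1 tbsp + 2 tsp = 5/3 tbsp) × 18/5 × 15 mL/tbsp = 90.0 mL
buttermilk: 4 oz × 18/5 × 28.35 g/oz ≈ 408.2 g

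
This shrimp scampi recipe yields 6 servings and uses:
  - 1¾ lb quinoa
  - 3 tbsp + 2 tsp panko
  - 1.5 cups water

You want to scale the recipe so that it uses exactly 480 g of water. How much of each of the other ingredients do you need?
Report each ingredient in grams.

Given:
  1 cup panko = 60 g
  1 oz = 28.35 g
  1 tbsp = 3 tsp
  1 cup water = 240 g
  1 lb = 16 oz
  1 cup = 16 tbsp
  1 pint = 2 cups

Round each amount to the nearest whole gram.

quinoa: 1058 g; panko: 18 g

The original recipe has 360 g of water, so the scaling factor is 480 ÷ 360 = 4/3.
quinoa: 1.75 lb × 4/3 × 16 oz/lb × 28.35 g/oz ≈ 1058 g
panko: (3 tbsp + 2 tsp = 11/3 tbsp) × 4/3 ÷ 16 tbsp/cup × 60 g/cup ≈ 18 g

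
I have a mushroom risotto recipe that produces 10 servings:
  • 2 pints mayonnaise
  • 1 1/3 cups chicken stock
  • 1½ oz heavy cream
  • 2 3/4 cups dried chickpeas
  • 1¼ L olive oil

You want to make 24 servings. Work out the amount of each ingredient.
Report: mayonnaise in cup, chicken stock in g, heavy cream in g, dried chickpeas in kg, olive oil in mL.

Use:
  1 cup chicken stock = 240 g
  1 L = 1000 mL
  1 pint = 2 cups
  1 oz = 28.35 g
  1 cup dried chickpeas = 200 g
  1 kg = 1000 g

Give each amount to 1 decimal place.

Scaling factor: 24/10 = 12/5 = 2.4.
mayonnaise: 2 pint × 12/5 × 2 cup/pint = 9.6 cup
chicken stock: 4/3 cup × 12/5 × 240 g/cup = 768.0 g
heavy cream: 1.5 oz × 12/5 × 28.35 g/oz ≈ 102.1 g
dried chickpeas: 2.75 cup × 12/5 × 200 g/cup ÷ 1000 g/kg ≈ 1.3 kg
olive oil: 1.25 L × 12/5 × 1000 mL/L = 3000.0 mL

mayonnaise: 9.6 cup; chicken stock: 768.0 g; heavy cream: 102.1 g; dried chickpeas: 1.3 kg; olive oil: 3000.0 mL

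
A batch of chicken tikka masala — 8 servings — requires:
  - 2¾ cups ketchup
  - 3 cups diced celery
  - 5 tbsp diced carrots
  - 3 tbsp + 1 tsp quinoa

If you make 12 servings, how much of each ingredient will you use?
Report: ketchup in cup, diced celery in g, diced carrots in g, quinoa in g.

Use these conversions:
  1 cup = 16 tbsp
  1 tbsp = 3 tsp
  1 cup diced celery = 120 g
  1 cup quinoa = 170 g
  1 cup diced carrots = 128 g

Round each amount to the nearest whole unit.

ketchup: 4 cup; diced celery: 540 g; diced carrots: 60 g; quinoa: 53 g

Scaling factor: 12/8 = 3/2 = 1.5.
ketchup: 2.75 cup × 3/2 ≈ 4 cup
diced celery: 3 cup × 3/2 × 120 g/cup = 540 g
diced carrots: 5 tbsp × 3/2 ÷ 16 tbsp/cup × 128 g/cup = 60 g
quinoa: (3 tbsp + 1 tsp = 10/3 tbsp) × 3/2 ÷ 16 tbsp/cup × 170 g/cup ≈ 53 g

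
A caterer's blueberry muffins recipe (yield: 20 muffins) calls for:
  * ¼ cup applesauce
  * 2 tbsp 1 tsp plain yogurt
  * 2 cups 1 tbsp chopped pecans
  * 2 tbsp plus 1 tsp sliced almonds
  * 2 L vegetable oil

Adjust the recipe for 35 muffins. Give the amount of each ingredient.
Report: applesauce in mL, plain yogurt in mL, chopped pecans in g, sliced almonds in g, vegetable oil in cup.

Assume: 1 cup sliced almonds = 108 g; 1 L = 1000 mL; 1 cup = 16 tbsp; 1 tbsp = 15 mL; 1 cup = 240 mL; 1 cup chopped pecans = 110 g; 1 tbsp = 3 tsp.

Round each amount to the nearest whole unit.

Scaling factor: 35/20 = 7/4 = 1.75.
applesauce: 0.25 cup × 7/4 × 240 mL/cup = 105 mL
plain yogurt: (2 tbsp + 1 tsp = 7/3 tbsp) × 7/4 × 15 mL/tbsp ≈ 61 mL
chopped pecans: (2 cup + 1 tbsp = 2.0625 cup) × 7/4 × 110 g/cup ≈ 397 g
sliced almonds: (2 tbsp + 1 tsp = 7/3 tbsp) × 7/4 ÷ 16 tbsp/cup × 108 g/cup ≈ 28 g
vegetable oil: 2 L × 7/4 × 1000 mL/L ÷ 240 mL/cup ≈ 15 cup

applesauce: 105 mL; plain yogurt: 61 mL; chopped pecans: 397 g; sliced almonds: 28 g; vegetable oil: 15 cup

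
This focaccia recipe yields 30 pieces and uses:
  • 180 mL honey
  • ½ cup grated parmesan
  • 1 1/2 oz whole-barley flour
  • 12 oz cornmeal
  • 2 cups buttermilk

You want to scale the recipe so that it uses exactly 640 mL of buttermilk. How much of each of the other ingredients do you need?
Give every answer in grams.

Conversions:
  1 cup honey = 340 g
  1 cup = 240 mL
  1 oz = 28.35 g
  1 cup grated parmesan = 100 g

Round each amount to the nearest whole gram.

honey: 340 g; grated parmesan: 67 g; whole-barley flour: 57 g; cornmeal: 454 g

The original recipe has 480 mL of buttermilk, so the scaling factor is 640 ÷ 480 = 4/3.
honey: 180 mL × 4/3 ÷ 240 mL/cup × 340 g/cup = 340 g
grated parmesan: 0.5 cup × 4/3 × 100 g/cup ≈ 67 g
whole-barley flour: 1.5 oz × 4/3 × 28.35 g/oz ≈ 57 g
cornmeal: 12 oz × 4/3 × 28.35 g/oz ≈ 454 g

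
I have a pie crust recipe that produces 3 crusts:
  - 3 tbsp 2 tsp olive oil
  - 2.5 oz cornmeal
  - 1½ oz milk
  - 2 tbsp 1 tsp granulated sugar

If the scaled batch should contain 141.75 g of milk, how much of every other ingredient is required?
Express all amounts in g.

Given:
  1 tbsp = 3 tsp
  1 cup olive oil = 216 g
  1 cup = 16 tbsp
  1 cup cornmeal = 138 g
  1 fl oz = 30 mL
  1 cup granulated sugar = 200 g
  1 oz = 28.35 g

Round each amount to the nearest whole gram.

The original recipe has 42.525 g of milk, so the scaling factor is 141.75 ÷ 42.525 = 10/3.
olive oil: (3 tbsp + 2 tsp = 11/3 tbsp) × 10/3 ÷ 16 tbsp/cup × 216 g/cup = 165 g
cornmeal: 2.5 oz × 10/3 × 28.35 g/oz ≈ 236 g
granulated sugar: (2 tbsp + 1 tsp = 7/3 tbsp) × 10/3 ÷ 16 tbsp/cup × 200 g/cup ≈ 97 g

olive oil: 165 g; cornmeal: 236 g; granulated sugar: 97 g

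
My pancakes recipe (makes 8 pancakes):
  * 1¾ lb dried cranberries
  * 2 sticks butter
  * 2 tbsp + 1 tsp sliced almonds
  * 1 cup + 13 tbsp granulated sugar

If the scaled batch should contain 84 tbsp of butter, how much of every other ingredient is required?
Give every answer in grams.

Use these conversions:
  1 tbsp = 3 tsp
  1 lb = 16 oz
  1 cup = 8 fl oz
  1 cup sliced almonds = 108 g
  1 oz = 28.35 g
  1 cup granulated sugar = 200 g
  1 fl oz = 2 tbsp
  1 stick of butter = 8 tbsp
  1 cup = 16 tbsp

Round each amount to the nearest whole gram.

The original recipe has 16 tbsp of butter, so the scaling factor is 84 ÷ 16 = 21/4 = 5.25.
dried cranberries: 1.75 lb × 21/4 × 16 oz/lb × 28.35 g/oz ≈ 4167 g
sliced almonds: (2 tbsp + 1 tsp = 7/3 tbsp) × 21/4 ÷ 16 tbsp/cup × 108 g/cup ≈ 83 g
granulated sugar: (1 cup + 13 tbsp = 1.8125 cup) × 21/4 × 200 g/cup ≈ 1903 g

dried cranberries: 4167 g; sliced almonds: 83 g; granulated sugar: 1903 g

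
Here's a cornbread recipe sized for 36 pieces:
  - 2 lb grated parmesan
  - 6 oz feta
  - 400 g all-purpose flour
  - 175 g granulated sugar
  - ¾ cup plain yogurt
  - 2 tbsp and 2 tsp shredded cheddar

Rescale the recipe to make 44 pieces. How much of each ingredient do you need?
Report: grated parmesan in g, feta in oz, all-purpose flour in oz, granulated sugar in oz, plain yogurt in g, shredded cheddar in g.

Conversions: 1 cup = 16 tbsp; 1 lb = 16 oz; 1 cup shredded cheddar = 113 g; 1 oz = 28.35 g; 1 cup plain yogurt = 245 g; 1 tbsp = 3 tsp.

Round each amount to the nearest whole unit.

grated parmesan: 1109 g; feta: 7 oz; all-purpose flour: 17 oz; granulated sugar: 8 oz; plain yogurt: 225 g; shredded cheddar: 23 g

Scaling factor: 44/36 = 11/9.
grated parmesan: 2 lb × 11/9 × 16 oz/lb × 28.35 g/oz ≈ 1109 g
feta: 6 oz × 11/9 ≈ 7 oz
all-purpose flour: 400 g × 11/9 ÷ 28.35 g/oz ≈ 17 oz
granulated sugar: 175 g × 11/9 ÷ 28.35 g/oz ≈ 8 oz
plain yogurt: 0.75 cup × 11/9 × 245 g/cup ≈ 225 g
shredded cheddar: (2 tbsp + 2 tsp = 8/3 tbsp) × 11/9 ÷ 16 tbsp/cup × 113 g/cup ≈ 23 g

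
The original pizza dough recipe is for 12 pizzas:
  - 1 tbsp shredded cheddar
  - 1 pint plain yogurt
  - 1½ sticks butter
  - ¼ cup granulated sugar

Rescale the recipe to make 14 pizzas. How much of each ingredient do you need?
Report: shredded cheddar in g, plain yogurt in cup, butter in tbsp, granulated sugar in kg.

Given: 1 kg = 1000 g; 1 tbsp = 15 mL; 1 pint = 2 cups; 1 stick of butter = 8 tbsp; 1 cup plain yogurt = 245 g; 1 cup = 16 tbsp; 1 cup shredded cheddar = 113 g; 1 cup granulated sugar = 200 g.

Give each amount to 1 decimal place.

Scaling factor: 14/12 = 7/6.
shredded cheddar: 1 tbsp × 7/6 ÷ 16 tbsp/cup × 113 g/cup ≈ 8.2 g
plain yogurt: 1 pint × 7/6 × 2 cup/pint ≈ 2.3 cup
butter: 1.5 stick × 7/6 × 8 tbsp/stick = 14.0 tbsp
granulated sugar: 0.25 cup × 7/6 × 200 g/cup ÷ 1000 g/kg ≈ 0.1 kg

shredded cheddar: 8.2 g; plain yogurt: 2.3 cup; butter: 14.0 tbsp; granulated sugar: 0.1 kg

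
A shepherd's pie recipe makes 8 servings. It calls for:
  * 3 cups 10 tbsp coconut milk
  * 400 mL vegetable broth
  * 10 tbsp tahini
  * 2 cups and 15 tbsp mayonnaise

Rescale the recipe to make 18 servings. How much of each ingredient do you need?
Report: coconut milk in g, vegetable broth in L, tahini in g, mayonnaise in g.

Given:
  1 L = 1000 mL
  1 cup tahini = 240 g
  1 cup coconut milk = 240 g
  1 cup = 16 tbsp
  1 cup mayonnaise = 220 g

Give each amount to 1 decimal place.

Scaling factor: 18/8 = 9/4 = 2.25.
coconut milk: (3 cup + 10 tbsp = 3.625 cup) × 9/4 × 240 g/cup = 1957.5 g
vegetable broth: 400 mL × 9/4 ÷ 1000 mL/L = 0.9 L
tahini: 10 tbsp × 9/4 ÷ 16 tbsp/cup × 240 g/cup = 337.5 g
mayonnaise: (2 cup + 15 tbsp = 2.9375 cup) × 9/4 × 220 g/cup ≈ 1454.1 g

coconut milk: 1957.5 g; vegetable broth: 0.9 L; tahini: 337.5 g; mayonnaise: 1454.1 g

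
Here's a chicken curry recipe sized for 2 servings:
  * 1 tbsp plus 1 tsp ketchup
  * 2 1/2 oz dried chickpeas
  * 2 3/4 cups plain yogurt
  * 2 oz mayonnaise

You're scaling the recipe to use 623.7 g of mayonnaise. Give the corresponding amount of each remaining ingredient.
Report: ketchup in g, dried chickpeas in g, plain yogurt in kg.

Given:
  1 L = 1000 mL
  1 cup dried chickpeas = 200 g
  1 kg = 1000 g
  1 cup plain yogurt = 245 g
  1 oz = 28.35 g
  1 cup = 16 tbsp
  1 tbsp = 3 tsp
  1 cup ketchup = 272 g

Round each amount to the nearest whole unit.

ketchup: 249 g; dried chickpeas: 780 g; plain yogurt: 7 kg

The original recipe has 56.7 g of mayonnaise, so the scaling factor is 623.7 ÷ 56.7 = 11.
ketchup: (1 tbsp + 1 tsp = 4/3 tbsp) × 11 ÷ 16 tbsp/cup × 272 g/cup ≈ 249 g
dried chickpeas: 2.5 oz × 11 × 28.35 g/oz ≈ 780 g
plain yogurt: 2.75 cup × 11 × 245 g/cup ÷ 1000 g/kg ≈ 7 kg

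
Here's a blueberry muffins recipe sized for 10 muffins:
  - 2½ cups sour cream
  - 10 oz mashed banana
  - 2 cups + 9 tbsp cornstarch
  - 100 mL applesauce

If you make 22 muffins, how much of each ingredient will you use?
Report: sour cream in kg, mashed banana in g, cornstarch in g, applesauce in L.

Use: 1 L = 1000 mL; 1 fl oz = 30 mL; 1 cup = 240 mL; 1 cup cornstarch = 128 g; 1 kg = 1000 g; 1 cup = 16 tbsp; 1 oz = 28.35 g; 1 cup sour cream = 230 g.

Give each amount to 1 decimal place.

sour cream: 1.3 kg; mashed banana: 623.7 g; cornstarch: 721.6 g; applesauce: 0.2 L

Scaling factor: 22/10 = 11/5 = 2.2.
sour cream: 2.5 cup × 11/5 × 230 g/cup ÷ 1000 g/kg ≈ 1.3 kg
mashed banana: 10 oz × 11/5 × 28.35 g/oz = 623.7 g
cornstarch: (2 cup + 9 tbsp = 2.5625 cup) × 11/5 × 128 g/cup = 721.6 g
applesauce: 100 mL × 11/5 ÷ 1000 mL/L ≈ 0.2 L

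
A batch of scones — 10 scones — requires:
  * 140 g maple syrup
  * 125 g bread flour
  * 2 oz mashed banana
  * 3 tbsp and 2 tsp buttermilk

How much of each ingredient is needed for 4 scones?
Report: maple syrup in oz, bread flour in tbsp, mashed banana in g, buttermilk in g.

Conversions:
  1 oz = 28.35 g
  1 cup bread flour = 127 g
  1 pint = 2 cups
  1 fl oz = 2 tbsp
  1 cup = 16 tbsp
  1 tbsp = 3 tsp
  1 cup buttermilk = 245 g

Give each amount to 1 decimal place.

maple syrup: 2.0 oz; bread flour: 6.3 tbsp; mashed banana: 22.7 g; buttermilk: 22.5 g

Scaling factor: 4/10 = 2/5 = 0.4.
maple syrup: 140 g × 2/5 ÷ 28.35 g/oz ≈ 2.0 oz
bread flour: 125 g × 2/5 ÷ 127 g/cup × 16 tbsp/cup ≈ 6.3 tbsp
mashed banana: 2 oz × 2/5 × 28.35 g/oz ≈ 22.7 g
buttermilk: (3 tbsp + 2 tsp = 11/3 tbsp) × 2/5 ÷ 16 tbsp/cup × 245 g/cup ≈ 22.5 g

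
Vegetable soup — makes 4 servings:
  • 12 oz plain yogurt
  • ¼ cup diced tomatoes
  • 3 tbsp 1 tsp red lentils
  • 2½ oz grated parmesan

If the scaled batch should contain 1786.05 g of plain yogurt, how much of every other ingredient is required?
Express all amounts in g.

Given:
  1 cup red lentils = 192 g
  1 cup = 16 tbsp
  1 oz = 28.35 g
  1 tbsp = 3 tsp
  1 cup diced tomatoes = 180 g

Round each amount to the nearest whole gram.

The original recipe has 340.2 g of plain yogurt, so the scaling factor is 1786.05 ÷ 340.2 = 21/4 = 5.25.
diced tomatoes: 0.25 cup × 21/4 × 180 g/cup ≈ 236 g
red lentils: (3 tbsp + 1 tsp = 10/3 tbsp) × 21/4 ÷ 16 tbsp/cup × 192 g/cup = 210 g
grated parmesan: 2.5 oz × 21/4 × 28.35 g/oz ≈ 372 g

diced tomatoes: 236 g; red lentils: 210 g; grated parmesan: 372 g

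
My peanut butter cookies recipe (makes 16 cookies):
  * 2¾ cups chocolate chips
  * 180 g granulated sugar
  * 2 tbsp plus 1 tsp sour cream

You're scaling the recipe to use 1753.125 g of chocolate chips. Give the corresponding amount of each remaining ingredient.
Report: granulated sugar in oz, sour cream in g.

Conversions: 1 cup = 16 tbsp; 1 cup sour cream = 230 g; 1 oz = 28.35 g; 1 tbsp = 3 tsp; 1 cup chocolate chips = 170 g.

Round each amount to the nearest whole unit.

granulated sugar: 24 oz; sour cream: 126 g

The original recipe has 467.5 g of chocolate chips, so the scaling factor is 1753.125 ÷ 467.5 = 15/4 = 3.75.
granulated sugar: 180 g × 15/4 ÷ 28.35 g/oz ≈ 24 oz
sour cream: (2 tbsp + 1 tsp = 7/3 tbsp) × 15/4 ÷ 16 tbsp/cup × 230 g/cup ≈ 126 g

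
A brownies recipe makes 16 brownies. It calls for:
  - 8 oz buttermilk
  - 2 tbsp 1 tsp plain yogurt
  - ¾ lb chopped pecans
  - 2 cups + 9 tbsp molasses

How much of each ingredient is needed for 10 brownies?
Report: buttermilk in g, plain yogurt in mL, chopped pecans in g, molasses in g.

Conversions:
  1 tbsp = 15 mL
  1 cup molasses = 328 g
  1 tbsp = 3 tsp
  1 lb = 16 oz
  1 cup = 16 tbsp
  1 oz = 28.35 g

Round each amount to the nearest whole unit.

buttermilk: 142 g; plain yogurt: 22 mL; chopped pecans: 213 g; molasses: 525 g

Scaling factor: 10/16 = 5/8 = 0.625.
buttermilk: 8 oz × 5/8 × 28.35 g/oz ≈ 142 g
plain yogurt: (2 tbsp + 1 tsp = 7/3 tbsp) × 5/8 × 15 mL/tbsp ≈ 22 mL
chopped pecans: 0.75 lb × 5/8 × 16 oz/lb × 28.35 g/oz ≈ 213 g
molasses: (2 cup + 9 tbsp = 2.5625 cup) × 5/8 × 328 g/cup ≈ 525 g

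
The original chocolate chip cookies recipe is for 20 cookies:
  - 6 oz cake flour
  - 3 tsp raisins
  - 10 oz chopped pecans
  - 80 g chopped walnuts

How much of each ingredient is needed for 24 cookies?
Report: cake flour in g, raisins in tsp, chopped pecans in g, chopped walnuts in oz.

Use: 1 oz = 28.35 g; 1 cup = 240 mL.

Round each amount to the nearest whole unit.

Scaling factor: 24/20 = 6/5 = 1.2.
cake flour: 6 oz × 6/5 × 28.35 g/oz ≈ 204 g
raisins: 3 tsp × 6/5 ≈ 4 tsp
chopped pecans: 10 oz × 6/5 × 28.35 g/oz ≈ 340 g
chopped walnuts: 80 g × 6/5 ÷ 28.35 g/oz ≈ 3 oz

cake flour: 204 g; raisins: 4 tsp; chopped pecans: 340 g; chopped walnuts: 3 oz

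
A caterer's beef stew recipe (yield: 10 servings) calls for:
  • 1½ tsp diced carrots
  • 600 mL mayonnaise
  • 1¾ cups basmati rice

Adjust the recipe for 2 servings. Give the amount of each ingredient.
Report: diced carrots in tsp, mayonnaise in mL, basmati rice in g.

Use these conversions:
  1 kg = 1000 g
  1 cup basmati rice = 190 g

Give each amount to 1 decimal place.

diced carrots: 0.3 tsp; mayonnaise: 120.0 mL; basmati rice: 66.5 g

Scaling factor: 2/10 = 1/5 = 0.2.
diced carrots: 1.5 tsp × 1/5 = 0.3 tsp
mayonnaise: 600 mL × 1/5 = 120.0 mL
basmati rice: 1.75 cup × 1/5 × 190 g/cup = 66.5 g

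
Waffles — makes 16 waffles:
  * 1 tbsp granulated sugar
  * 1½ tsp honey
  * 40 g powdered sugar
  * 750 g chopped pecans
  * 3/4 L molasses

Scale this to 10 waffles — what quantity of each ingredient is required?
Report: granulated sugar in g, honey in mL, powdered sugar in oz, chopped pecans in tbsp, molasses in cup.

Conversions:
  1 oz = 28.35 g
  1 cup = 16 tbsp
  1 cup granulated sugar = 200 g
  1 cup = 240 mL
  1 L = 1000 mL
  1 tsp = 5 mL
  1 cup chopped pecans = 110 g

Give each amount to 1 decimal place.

granulated sugar: 7.8 g; honey: 4.7 mL; powdered sugar: 0.9 oz; chopped pecans: 68.2 tbsp; molasses: 2.0 cup

Scaling factor: 10/16 = 5/8 = 0.625.
granulated sugar: 1 tbsp × 5/8 ÷ 16 tbsp/cup × 200 g/cup ≈ 7.8 g
honey: 1.5 tsp × 5/8 × 5 mL/tsp ≈ 4.7 mL
powdered sugar: 40 g × 5/8 ÷ 28.35 g/oz ≈ 0.9 oz
chopped pecans: 750 g × 5/8 ÷ 110 g/cup × 16 tbsp/cup ≈ 68.2 tbsp
molasses: 0.75 L × 5/8 × 1000 mL/L ÷ 240 mL/cup ≈ 2.0 cup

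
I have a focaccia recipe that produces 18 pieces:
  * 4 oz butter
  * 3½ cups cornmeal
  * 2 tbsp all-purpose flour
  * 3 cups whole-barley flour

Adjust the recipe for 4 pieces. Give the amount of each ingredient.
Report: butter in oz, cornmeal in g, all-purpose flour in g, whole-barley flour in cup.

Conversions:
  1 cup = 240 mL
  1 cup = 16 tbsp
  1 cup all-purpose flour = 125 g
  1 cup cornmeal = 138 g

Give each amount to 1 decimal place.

butter: 0.9 oz; cornmeal: 107.3 g; all-purpose flour: 3.5 g; whole-barley flour: 0.7 cup

Scaling factor: 4/18 = 2/9.
butter: 4 oz × 2/9 ≈ 0.9 oz
cornmeal: 3.5 cup × 2/9 × 138 g/cup ≈ 107.3 g
all-purpose flour: 2 tbsp × 2/9 ÷ 16 tbsp/cup × 125 g/cup ≈ 3.5 g
whole-barley flour: 3 cup × 2/9 ≈ 0.7 cup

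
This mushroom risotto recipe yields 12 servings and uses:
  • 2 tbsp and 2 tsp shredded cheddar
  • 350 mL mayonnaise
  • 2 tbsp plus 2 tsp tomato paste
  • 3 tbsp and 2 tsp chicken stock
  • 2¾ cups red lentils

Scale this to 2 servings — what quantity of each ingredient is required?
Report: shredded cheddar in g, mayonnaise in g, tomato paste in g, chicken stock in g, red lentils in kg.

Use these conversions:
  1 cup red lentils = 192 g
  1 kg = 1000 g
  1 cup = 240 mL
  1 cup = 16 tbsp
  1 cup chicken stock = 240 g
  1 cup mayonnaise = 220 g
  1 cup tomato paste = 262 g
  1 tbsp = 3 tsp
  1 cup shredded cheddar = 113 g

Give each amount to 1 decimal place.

Scaling factor: 2/12 = 1/6.
shredded cheddar: (2 tbsp + 2 tsp = 8/3 tbsp) × 1/6 ÷ 16 tbsp/cup × 113 g/cup ≈ 3.1 g
mayonnaise: 350 mL × 1/6 ÷ 240 mL/cup × 220 g/cup ≈ 53.5 g
tomato paste: (2 tbsp + 2 tsp = 8/3 tbsp) × 1/6 ÷ 16 tbsp/cup × 262 g/cup ≈ 7.3 g
chicken stock: (3 tbsp + 2 tsp = 11/3 tbsp) × 1/6 ÷ 16 tbsp/cup × 240 g/cup ≈ 9.2 g
red lentils: 2.75 cup × 1/6 × 192 g/cup ÷ 1000 g/kg ≈ 0.1 kg

shredded cheddar: 3.1 g; mayonnaise: 53.5 g; tomato paste: 7.3 g; chicken stock: 9.2 g; red lentils: 0.1 kg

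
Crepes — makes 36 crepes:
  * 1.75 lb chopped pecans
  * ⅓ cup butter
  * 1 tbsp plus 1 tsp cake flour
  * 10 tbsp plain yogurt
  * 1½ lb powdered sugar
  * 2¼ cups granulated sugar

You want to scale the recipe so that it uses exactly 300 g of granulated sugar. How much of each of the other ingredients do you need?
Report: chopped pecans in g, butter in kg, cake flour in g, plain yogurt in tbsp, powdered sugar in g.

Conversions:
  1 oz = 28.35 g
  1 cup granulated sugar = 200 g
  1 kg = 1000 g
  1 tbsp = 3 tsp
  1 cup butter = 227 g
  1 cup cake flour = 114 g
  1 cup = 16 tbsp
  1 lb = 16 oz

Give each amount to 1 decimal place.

chopped pecans: 529.2 g; butter: 0.1 kg; cake flour: 6.3 g; plain yogurt: 6.7 tbsp; powdered sugar: 453.6 g

The original recipe has 450 g of granulated sugar, so the scaling factor is 300 ÷ 450 = 2/3.
chopped pecans: 1.75 lb × 2/3 × 16 oz/lb × 28.35 g/oz = 529.2 g
butter: 1/3 cup × 2/3 × 227 g/cup ÷ 1000 g/kg ≈ 0.1 kg
cake flour: (1 tbsp + 1 tsp = 4/3 tbsp) × 2/3 ÷ 16 tbsp/cup × 114 g/cup ≈ 6.3 g
plain yogurt: 10 tbsp × 2/3 ≈ 6.7 tbsp
powdered sugar: 1.5 lb × 2/3 × 16 oz/lb × 28.35 g/oz = 453.6 g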